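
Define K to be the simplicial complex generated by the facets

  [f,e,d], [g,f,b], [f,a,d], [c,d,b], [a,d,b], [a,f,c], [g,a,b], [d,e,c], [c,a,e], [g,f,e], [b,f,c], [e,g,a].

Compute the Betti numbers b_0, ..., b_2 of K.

Take the total order a < b < c < d < e < f < g on the vertex set. Then K (dimension 2) consists of the simplices:

  0-simplices (7): a, b, c, d, e, f, g
  1-simplices (18): ab, ac, ad, ae, af, ag, bc, bd, bf, bg, cd, ce, cf, de, df, ef, eg, fg
  2-simplices (12): abd, abg, ace, acf, adf, aeg, bcd, bcf, bfg, cde, def, efg

so the chain groups are C_0 ≅ Z^7, C_1 ≅ Z^18, C_2 ≅ Z^12.

Boundary ∂_1: C_1 → C_0 sends each edge [p,q] (with p < q) to q − p. For instance
  ∂bc = c − b.
As a 7×18 matrix over Z this has rank 6, with invariant factors (1,1,1,1,1,1).

The boundary map ∂_2: C_2 → C_1 maps a triangle to the signed sum of its edges. For instance
  ∂acf = cf − af + ac,
  ∂ace = ce − ae + ac.
As a 18×12 matrix over Z this has rank 12, with invariant factors (1,1,1,1,1,1,1,1,1,1,1,2).

Reading off H_k = ker ∂_k / im ∂_{k+1}:

  H_0: rank C_0 − rank ∂_1 = 7 − 6 = 1, and the invariant factors of ∂_1 are all 1, so H_0 ≅ Z.
  H_1: rank ker ∂_1 − rank ∂_2 = (18 − 6) − 12 = 0, and ∂_2 has invariant factor 2 > 1, so H_1 ≅ Z_2.
  H_2: rank ker ∂_2 − rank ∂_3 = (12 − 12) − 0 = 0, and there is no ∂_3, so H_2 ≅ 0.

Hence the Betti numbers are b_0 = 1, b_1 = 0, b_2 = 0.

b_0 = 1, b_1 = 0, b_2 = 0.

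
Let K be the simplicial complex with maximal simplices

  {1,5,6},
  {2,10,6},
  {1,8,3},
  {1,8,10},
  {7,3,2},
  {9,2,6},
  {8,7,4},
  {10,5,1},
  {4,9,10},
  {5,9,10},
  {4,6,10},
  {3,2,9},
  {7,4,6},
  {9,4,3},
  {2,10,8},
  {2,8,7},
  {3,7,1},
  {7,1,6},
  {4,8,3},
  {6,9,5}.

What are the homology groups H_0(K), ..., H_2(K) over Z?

H_0 ≅ Z,  H_1 ≅ Z ⊕ Z/2Z,  H_2 = 0.

Take the total order 1 < 2 < 3 < 4 < 5 < 6 < 7 < 8 < 9 < 10 on the vertex set. Then K (dimension 2) consists of the simplices:

  0-simplices (10): [1], [2], [3], [4], [5], [6], [7], [8], [9], [10]
  1-simplices (30): (30 of them)
  2-simplices (20): (20 of them)

so the chain groups are C_0 ≅ Z^10, C_1 ≅ Z^30, C_2 ≅ Z^20.

∂_1: C_1 → C_0 maps an edge to its endpoints' difference, ∂[p,q] = q − p. For instance
  ∂[1,5] = [5] − [1].
As a 10×30 matrix over Z this has rank 9, with invariant factors (1,1,1,1,1,1,1,1,1).

∂_2: C_2 → C_1 sends each 2-simplex [p,q,r] to [q,r] − [p,r] + [p,q]. For instance
  ∂[4,9,10] = [9,10] − [4,10] + [4,9],
  ∂[1,8,10] = [8,10] − [1,10] + [1,8].
This gives a 30×20 integer matrix of rank 20; reducing to Smith normal form yields diagonal entries (1,1,1,1,1,1,1,1,1,1,1,1,1,1,1,1,1,1,1,2).

Computing H_k = (kernel of ∂_k) / (image of ∂_{k+1}):

  H_0: rank C_0 − rank ∂_1 = 10 − 9 = 1, and the invariant factors of ∂_1 are all 1, so H_0 = Z.
  H_1: rank ker ∂_1 − rank ∂_2 = (30 − 9) − 20 = 1, and ∂_2 has invariant factor 2 > 1, so H_1 = Z ⊕ Z/2Z.
  H_2: rank ker ∂_2 − rank ∂_3 = (20 − 20) − 0 = 0, and there is no ∂_3, so H_2 = 0.

As a check, the Euler characteristic is 10 − 30 + 20 = 0, which agrees with 1 − 1 + 0 = 0.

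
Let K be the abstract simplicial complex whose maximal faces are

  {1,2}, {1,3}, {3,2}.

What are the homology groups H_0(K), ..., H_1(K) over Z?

We work with the vertex ordering 1 < 2 < 3. The simplices of K, each written with vertices in increasing order, are:

  0-simplices (3): [1], [2], [3]
  1-simplices (3): [1,2], [1,3], [2,3]

Hence C_0 ≅ Z^3, C_1 ≅ Z^3.

The boundary map ∂_1: C_1 → C_0 sends each edge [p,q] (with p < q) to q − p.
The 3×3 boundary matrix has rank 2 and Smith normal form diag(1,1).

Reading off H_k = ker ∂_k / im ∂_{k+1}:

  H_0: rank C_0 − rank ∂_1 = 3 − 2 = 1, and the invariant factors of ∂_1 are all 1, so H_0 = Z.
  H_1: rank ker ∂_1 − rank ∂_2 = (3 − 2) − 0 = 1, and there is no ∂_2, so H_1 = Z.

As a check, the Euler characteristic is 3 − 3 = 0, which agrees with 1 − 1 = 0.

H_0 ≅ Z,  H_1 ≅ Z.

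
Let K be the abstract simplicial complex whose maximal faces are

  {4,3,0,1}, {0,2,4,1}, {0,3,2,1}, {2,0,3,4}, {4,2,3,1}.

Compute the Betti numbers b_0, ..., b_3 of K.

b_0 = 1, b_1 = 0, b_2 = 0, b_3 = 1.

Fix the vertex order 0 < 1 < 2 < 3 < 4 and write every simplex with vertices in increasing order. Then dim K = 3 and the simplices of K are:

  0-simplices (5): [0], [1], [2], [3], [4]
  1-simplices (10): [0,1], [0,2], [0,3], [0,4], [1,2], [1,3], [1,4], [2,3], [2,4], [3,4]
  2-simplices (10): [0,1,2], [0,1,3], [0,1,4], [0,2,3], [0,2,4], [0,3,4], [1,2,3], [1,2,4], [1,3,4], [2,3,4]
  3-simplices (5): [0,1,2,3], [0,1,2,4], [0,1,3,4], [0,2,3,4], [1,2,3,4]

giving chain groups C_0 ≅ Z^5, C_1 ≅ Z^10, C_2 ≅ Z^10, C_3 ≅ Z^5.

Boundary ∂_1: C_1 → C_0 maps an edge to its endpoints' difference, ∂[p,q] = q − p.
As a 5×10 matrix over Z this has rank 4, with invariant factors (1,1,1,1).

∂_2: C_2 → C_1 acts by ∂[p,q,r] = [q,r] − [p,r] + [p,q]. For instance
  ∂[0,1,2] = [1,2] − [0,2] + [0,1],
  ∂[0,1,4] = [1,4] − [0,4] + [0,1].
As a 10×10 matrix over Z this has rank 6, with invariant factors (1,1,1,1,1,1).

The boundary map ∂_3: C_3 → C_2 sends each 3-simplex σ to the alternating sum Σ_i (−1)^i (σ with its i-th vertex removed). For instance
  ∂[1,2,3,4] = [2,3,4] − [1,3,4] + [1,2,4] − [1,2,3],
  ∂[0,1,2,4] = [1,2,4] − [0,2,4] + [0,1,4] − [0,1,2].
As a 10×5 matrix over Z this has rank 4, with invariant factors (1,1,1,1).

Computing H_k = (kernel of ∂_k) / (image of ∂_{k+1}):

  H_0: rank C_0 − rank ∂_1 = 5 − 4 = 1, and the invariant factors of ∂_1 are all 1, so H_0 ≅ Z.
  H_1: rank ker ∂_1 − rank ∂_2 = (10 − 4) − 6 = 0, and the invariant factors of ∂_2 are all 1, so H_1 ≅ 0.
  H_2: rank ker ∂_2 − rank ∂_3 = (10 − 6) − 4 = 0, and the invariant factors of ∂_3 are all 1, so H_2 ≅ 0.
  H_3: rank ker ∂_3 − rank ∂_4 = (5 − 4) − 0 = 1, and there is no ∂_4, so H_3 ≅ Z.

Hence the Betti numbers are b_0 = 1, b_1 = 0, b_2 = 0, b_3 = 1.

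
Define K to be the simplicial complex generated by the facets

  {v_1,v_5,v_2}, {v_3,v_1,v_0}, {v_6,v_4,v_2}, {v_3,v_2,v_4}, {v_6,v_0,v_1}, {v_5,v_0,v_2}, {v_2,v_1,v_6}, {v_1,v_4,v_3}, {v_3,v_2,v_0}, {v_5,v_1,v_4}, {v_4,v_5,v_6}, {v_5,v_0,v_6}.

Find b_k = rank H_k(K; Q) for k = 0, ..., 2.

b_0 = 1, b_1 = 0, b_2 = 0.

K has 7 vertices, 18 edges, 12 triangles.
rank ∂_0 = 0, rank ∂_1 = 6 ⇒ b_0 = 7 − 0 − 6 = 1; all invariant factors of ∂_1 are 1 so no torsion. So H_0 ≅ Z.
rank ∂_1 = 6, rank ∂_2 = 12 ⇒ b_1 = 18 − 6 − 12 = 0; ∂_2 has invariant factor(s) [2] giving torsion. So H_1 ≅ Z/2.
rank ∂_2 = 12, rank ∂_3 = 0 ⇒ b_2 = 12 − 12 − 0 = 0. So H_2 ≅ 0.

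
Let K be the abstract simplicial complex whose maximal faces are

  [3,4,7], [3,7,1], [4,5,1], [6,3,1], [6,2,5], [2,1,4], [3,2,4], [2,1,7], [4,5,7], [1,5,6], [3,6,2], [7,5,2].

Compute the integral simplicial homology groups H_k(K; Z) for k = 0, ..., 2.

H_0 = Z,  H_1 = Z_2,  H_2 = 0.

Take the total order 1 < 2 < 3 < 4 < 5 < 6 < 7 on the vertex set. Then K (dimension 2) consists of the simplices:

  0-simplices (7): [1], [2], [3], [4], [5], [6], [7]
  1-simplices (18): [1,2], [1,3], [1,4], [1,5], [1,6], [1,7], [2,3], [2,4], [2,5], [2,6], [2,7], [3,4], [3,6], [3,7], [4,5], [4,7], [5,6], [5,7]
  2-simplices (12): [1,2,4], [1,2,7], [1,3,6], [1,3,7], [1,4,5], [1,5,6], [2,3,4], [2,3,6], [2,5,6], [2,5,7], [3,4,7], [4,5,7]

giving chain groups C_0 ≅ Z^7, C_1 ≅ Z^18, C_2 ≅ Z^12.

The boundary map ∂_1: C_1 → C_0 maps an edge to its endpoints' difference, ∂[p,q] = q − p. For instance
  ∂[2,3] = [3] − [2].
The resulting 7×18 matrix has rank 6, and its Smith normal form has invariant factors (1,1,1,1,1,1).

The boundary map ∂_2: C_2 → C_1 sends each 2-simplex [p,q,r] to [q,r] − [p,r] + [p,q]. For instance
  ∂[4,5,7] = [5,7] − [4,7] + [4,5],
  ∂[1,3,7] = [3,7] − [1,7] + [1,3].
The resulting 18×12 matrix has rank 12, and its Smith normal form has invariant factors (1,1,1,1,1,1,1,1,1,1,1,2).

Computing H_k = (kernel of ∂_k) / (image of ∂_{k+1}):

  H_0: rank C_0 − rank ∂_1 = 7 − 6 = 1, and the invariant factors of ∂_1 are all 1, so H_0 = Z.
  H_1: rank ker ∂_1 − rank ∂_2 = (18 − 6) − 12 = 0, and ∂_2 has invariant factor 2 > 1, so H_1 = Z_2.
  H_2: rank ker ∂_2 − rank ∂_3 = (12 − 12) − 0 = 0, and there is no ∂_3, so H_2 = 0.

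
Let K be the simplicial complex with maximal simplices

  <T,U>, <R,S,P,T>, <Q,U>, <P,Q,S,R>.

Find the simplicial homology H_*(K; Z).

H_0 = Z,  H_1 = Z,  H_2 = 0,  H_3 = 0.

We work with the vertex ordering P < Q < R < S < T < U. The simplices of K, each written with vertices in increasing order, are:

  0-simplices (6): P, Q, R, S, T, U
  1-simplices (11): PQ, PR, PS, PT, QR, QS, QU, RS, RT, ST, TU
  2-simplices (7): PQR, PQS, PRS, PRT, PST, QRS, RST
  3-simplices (2): PQRS, PRST

so the chain groups are C_0 ≅ Z^6, C_1 ≅ Z^11, C_2 ≅ Z^7, C_3 ≅ Z^2.

The boundary map ∂_1: C_1 → C_0 sends each edge [p,q] (with p < q) to q − p.
As a 6×11 matrix over Z this has rank 5, with invariant factors (1,1,1,1,1).

Boundary ∂_2: C_2 → C_1 acts by ∂[p,q,r] = [q,r] − [p,r] + [p,q]. For instance
  ∂QRS = RS − QS + QR,
  ∂PRS = RS − PS + PR.
As a 11×7 matrix over Z this has rank 5, with invariant factors (1,1,1,1,1).

Boundary ∂_3: C_3 → C_2 sends each 3-simplex σ to the alternating sum Σ_i (−1)^i (σ with its i-th vertex removed). For instance
  ∂PQRS = QRS − PRS + PQS − PQR,
  ∂PRST = RST − PST + PRT − PRS.
This gives a 7×2 integer matrix of rank 2; reducing to Smith normal form yields diagonal entries (1,1).

Now H_k = ker ∂_k / im ∂_{k+1}, so:

  H_0: rank C_0 − rank ∂_1 = 6 − 5 = 1, and the invariant factors of ∂_1 are all 1, so H_0 = Z.
  H_1: rank ker ∂_1 − rank ∂_2 = (11 − 5) − 5 = 1, and the invariant factors of ∂_2 are all 1, so H_1 = Z.
  H_2: rank ker ∂_2 − rank ∂_3 = (7 − 5) − 2 = 0, and the invariant factors of ∂_3 are all 1, so H_2 = 0.
  H_3: rank ker ∂_3 − rank ∂_4 = (2 − 2) − 0 = 0, and there is no ∂_4, so H_3 = 0.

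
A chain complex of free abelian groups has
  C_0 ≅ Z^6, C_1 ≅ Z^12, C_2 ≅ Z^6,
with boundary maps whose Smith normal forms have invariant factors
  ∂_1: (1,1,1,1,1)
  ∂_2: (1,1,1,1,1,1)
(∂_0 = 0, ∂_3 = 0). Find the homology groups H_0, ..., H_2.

H_0 ≅ Z,  H_1 ≅ Z,  H_2 = 0.

H_0: b_0 = 6 − 0 − 5 = 1; torsion from ∂_1 factors > 1: none. So H_0 ≅ Z.
H_1: b_1 = 12 − 5 − 6 = 1; torsion from ∂_2 factors > 1: none. So H_1 ≅ Z.
H_2: b_2 = 6 − 6 − 0 = 0; torsion from ∂_3 factors > 1: none. So H_2 ≅ 0.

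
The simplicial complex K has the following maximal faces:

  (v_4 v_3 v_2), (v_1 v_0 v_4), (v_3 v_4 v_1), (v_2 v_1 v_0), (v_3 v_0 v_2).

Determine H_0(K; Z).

H_0 = Z.

Fix the vertex order v_0 < v_1 < v_2 < v_3 < v_4 and write every simplex with vertices in increasing order. Then dim K = 2 and the simplices of K are:

  0-simplices (5): [v_0], [v_1], [v_2], [v_3], [v_4]
  1-simplices (10): [v_0,v_1], [v_0,v_2], [v_0,v_3], [v_0,v_4], [v_1,v_2], [v_1,v_3], [v_1,v_4], [v_2,v_3], [v_2,v_4], [v_3,v_4]
  2-simplices (5): [v_0,v_1,v_2], [v_0,v_1,v_4], [v_0,v_2,v_3], [v_1,v_3,v_4], [v_2,v_3,v_4]

so the chain groups are C_0 ≅ Z^5, C_1 ≅ Z^10, C_2 ≅ Z^5.

The boundary map ∂_1: C_1 → C_0 maps an edge to its endpoints' difference, ∂[p,q] = q − p. For instance
  ∂[v_0,v_4] = [v_4] − [v_0].
The 5×10 boundary matrix has rank 4 and Smith normal form diag(1,1,1,1).

The boundary map ∂_2: C_2 → C_1 maps a triangle to the signed sum of its edges. For instance
  ∂[v_0,v_1,v_4] = [v_1,v_4] − [v_0,v_4] + [v_0,v_1],
  ∂[v_1,v_3,v_4] = [v_3,v_4] − [v_1,v_4] + [v_1,v_3].
The resulting 10×5 matrix has rank 5, and its Smith normal form has invariant factors (1,1,1,1,1).

From H_k ≅ ker(∂_k) / im(∂_{k+1}) we obtain:

  H_0: rank C_0 − rank ∂_1 = 5 − 4 = 1, and the invariant factors of ∂_1 are all 1, so H_0 = Z.

(K is a triangulation of the Möbius band.)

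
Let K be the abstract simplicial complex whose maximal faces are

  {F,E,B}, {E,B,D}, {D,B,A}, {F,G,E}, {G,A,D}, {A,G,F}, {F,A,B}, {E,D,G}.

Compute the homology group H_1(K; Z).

We work with the vertex ordering A < B < D < E < F < G. The simplices of K, each written with vertices in increasing order, are:

  0-simplices (6): A, B, D, E, F, G
  1-simplices (12): AB, AD, AF, AG, BD, BE, BF, DE, DG, EF, EG, FG
  2-simplices (8): ABD, ABF, ADG, AFG, BDE, BEF, DEG, EFG

giving chain groups C_0 ≅ Z^6, C_1 ≅ Z^12, C_2 ≅ Z^8.

Boundary ∂_1: C_1 → C_0 sends each edge [p,q] (with p < q) to q − p. For instance
  ∂BD = D − B.
The resulting 6×12 matrix has rank 5, and its Smith normal form has invariant factors (1,1,1,1,1).

The boundary map ∂_2: C_2 → C_1 acts by ∂[p,q,r] = [q,r] − [p,r] + [p,q]. For instance
  ∂DEG = EG − DG + DE,
  ∂BEF = EF − BF + BE.
This gives a 12×8 integer matrix of rank 7; reducing to Smith normal form yields diagonal entries (1,1,1,1,1,1,1).

Computing H_k = (kernel of ∂_k) / (image of ∂_{k+1}):

  H_1: rank ker ∂_1 − rank ∂_2 = (12 − 5) − 7 = 0, and the invariant factors of ∂_2 are all 1, so H_1 = 0.

(K is a triangulation of the 2-sphere S^2.)

H_1 ≅ 0.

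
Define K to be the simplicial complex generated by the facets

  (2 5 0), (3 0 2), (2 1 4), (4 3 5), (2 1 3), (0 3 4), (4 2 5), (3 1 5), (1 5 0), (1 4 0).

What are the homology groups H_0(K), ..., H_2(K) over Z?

H_0 = Z,  H_1 = Z/2,  H_2 = 0.

Fix the vertex order 0 < 1 < 2 < 3 < 4 < 5 and write every simplex with vertices in increasing order. Then dim K = 2 and the simplices of K are:

  0-simplices (6): [0], [1], [2], [3], [4], [5]
  1-simplices (15): [0,1], [0,2], [0,3], [0,4], [0,5], [1,2], [1,3], [1,4], [1,5], [2,3], [2,4], [2,5], [3,4], [3,5], [4,5]
  2-simplices (10): [0,1,4], [0,1,5], [0,2,3], [0,2,5], [0,3,4], [1,2,3], [1,2,4], [1,3,5], [2,4,5], [3,4,5]

so the chain groups are C_0 ≅ Z^6, C_1 ≅ Z^15, C_2 ≅ Z^10.

∂_1: C_1 → C_0 maps an edge to its endpoints' difference, ∂[p,q] = q − p.
This gives a 6×15 integer matrix of rank 5; reducing to Smith normal form yields diagonal entries (1,1,1,1,1).

Boundary ∂_2: C_2 → C_1 sends each 2-simplex [p,q,r] to [q,r] − [p,r] + [p,q]. For instance
  ∂[0,1,4] = [1,4] − [0,4] + [0,1],
  ∂[0,3,4] = [3,4] − [0,4] + [0,3].
The 15×10 boundary matrix has rank 10 and Smith normal form diag(1,1,1,1,1,1,1,1,1,2).

Reading off H_k = ker ∂_k / im ∂_{k+1}:

  H_0: rank C_0 − rank ∂_1 = 6 − 5 = 1, and the invariant factors of ∂_1 are all 1, so H_0 = Z.
  H_1: rank ker ∂_1 − rank ∂_2 = (15 − 5) − 10 = 0, and ∂_2 has invariant factor 2 > 1, so H_1 = Z/2.
  H_2: rank ker ∂_2 − rank ∂_3 = (10 − 10) − 0 = 0, and there is no ∂_3, so H_2 = 0.

(K is a triangulation of the real projective plane RP^2.)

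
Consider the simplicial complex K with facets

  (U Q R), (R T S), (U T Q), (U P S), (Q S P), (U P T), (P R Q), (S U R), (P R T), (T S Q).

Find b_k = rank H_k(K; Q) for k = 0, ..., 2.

Order the vertices as P < Q < R < S < T < U. Listing each simplex with vertices in this order, K has dimension 2 with simplices:

  0-simplices (6): P, Q, R, S, T, U
  1-simplices (15): PQ, PR, PS, PT, PU, QR, QS, QT, QU, RS, RT, RU, ST, SU, TU
  2-simplices (10): PQR, PQS, PRT, PSU, PTU, QRU, QST, QTU, RST, RSU

giving chain groups C_0 ≅ Z^6, C_1 ≅ Z^15, C_2 ≅ Z^10.

Boundary ∂_1: C_1 → C_0 sends each edge [p,q] (with p < q) to q − p. For instance
  ∂PQ = Q − P.
The 6×15 boundary matrix has rank 5 and Smith normal form diag(1,1,1,1,1).

Boundary ∂_2: C_2 → C_1 maps a triangle to the signed sum of its edges. For instance
  ∂PQR = QR − PR + PQ,
  ∂PRT = RT − PT + PR.
As a 15×10 matrix over Z this has rank 10, with invariant factors (1,1,1,1,1,1,1,1,1,2).

Computing H_k = (kernel of ∂_k) / (image of ∂_{k+1}):

  H_0: rank C_0 − rank ∂_1 = 6 − 5 = 1, and the invariant factors of ∂_1 are all 1, so H_0 = Z.
  H_1: rank ker ∂_1 − rank ∂_2 = (15 − 5) − 10 = 0, and ∂_2 has invariant factor 2 > 1, so H_1 = Z/2.
  H_2: rank ker ∂_2 − rank ∂_3 = (10 − 10) − 0 = 0, and there is no ∂_3, so H_2 = 0.

(K is a triangulation of the real projective plane RP^2.)

Hence the Betti numbers are b_0 = 1, b_1 = 0, b_2 = 0.

b_0 = 1, b_1 = 0, b_2 = 0.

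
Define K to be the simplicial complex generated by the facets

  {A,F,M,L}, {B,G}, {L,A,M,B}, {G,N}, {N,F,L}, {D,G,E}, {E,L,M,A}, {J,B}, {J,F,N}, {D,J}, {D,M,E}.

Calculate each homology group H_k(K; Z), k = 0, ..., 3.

Order the vertices as A < B < D < E < F < G < J < L < M < N. Listing each simplex with vertices in this order, K has dimension 3 with simplices:

  0-simplices (10): A, B, D, E, F, G, J, L, M, N
  1-simplices (24): AB, AE, AF, AL, AM, BG, BJ, BL, BM, DE, DG, DJ, DM, EG, EL, EM, FJ, FL, FM, FN, GN, JN, LM, LN
  2-simplices (14): ABL, ABM, AEL, AEM, AFL, AFM, ALM, BLM, DEG, DEM, ELM, FJN, FLM, FLN
  3-simplices (3): ABLM, AELM, AFLM

giving chain groups C_0 ≅ Z^10, C_1 ≅ Z^24, C_2 ≅ Z^14, C_3 ≅ Z^3.

Boundary ∂_1: C_1 → C_0 maps an edge to its endpoints' difference, ∂[p,q] = q − p. For instance
  ∂FL = L − F.
As a 10×24 matrix over Z this has rank 9, with invariant factors (1,1,1,1,1,1,1,1,1).

∂_2: C_2 → C_1 maps a triangle to the signed sum of its edges. For instance
  ∂BLM = LM − BM + BL,
  ∂FLN = LN − FN + FL.
The 24×14 boundary matrix has rank 11 and Smith normal form diag(1,1,1,1,1,1,1,1,1,1,1).

The boundary map ∂_3: C_3 → C_2 sends each 3-simplex σ to the alternating sum Σ_i (−1)^i (σ with its i-th vertex removed). For instance
  ∂AFLM = FLM − ALM + AFM − AFL,
  ∂ABLM = BLM − ALM + ABM − ABL.
The resulting 14×3 matrix has rank 3, and its Smith normal form has invariant factors (1,1,1).

Reading off H_k = ker ∂_k / im ∂_{k+1}:

  H_0: rank C_0 − rank ∂_1 = 10 − 9 = 1, and the invariant factors of ∂_1 are all 1, so H_0 ≅ Z.
  H_1: rank ker ∂_1 − rank ∂_2 = (24 − 9) − 11 = 4, and the invariant factors of ∂_2 are all 1, so H_1 ≅ Z^4.
  H_2: rank ker ∂_2 − rank ∂_3 = (14 − 11) − 3 = 0, and the invariant factors of ∂_3 are all 1, so H_2 ≅ 0.
  H_3: rank ker ∂_3 − rank ∂_4 = (3 − 3) − 0 = 0, and there is no ∂_4, so H_3 ≅ 0.

H_0 ≅ Z,  H_1 ≅ Z^4,  H_2 = 0,  H_3 = 0.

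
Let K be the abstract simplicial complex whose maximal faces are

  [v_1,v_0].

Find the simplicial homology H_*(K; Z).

Fix the vertex order v_0 < v_1 and write every simplex with vertices in increasing order. Then dim K = 1 and the simplices of K are:

  0-simplices (2): [v_0], [v_1]
  1-simplices (1): [v_0,v_1]

Hence C_0 ≅ Z^2, C_1 ≅ Z^1.

The boundary map ∂_1: C_1 → C_0 sends each edge [p,q] (with p < q) to q − p. For instance
  ∂[v_0,v_1] = [v_1] − [v_0].
The 2×1 boundary matrix has rank 1 and Smith normal form diag(1).

From H_k ≅ ker(∂_k) / im(∂_{k+1}) we obtain:

  H_0: rank C_0 − rank ∂_1 = 2 − 1 = 1, and the invariant factors of ∂_1 are all 1, so H_0 = Z.
  H_1: rank ker ∂_1 − rank ∂_2 = (1 − 1) − 0 = 0, and there is no ∂_2, so H_1 = 0.

As a check, the Euler characteristic is 2 − 1 = 1, which agrees with 1 − 0 = 1.
(K is a triangulation of the 1-simplex.)

H_0 = Z,  H_1 = 0.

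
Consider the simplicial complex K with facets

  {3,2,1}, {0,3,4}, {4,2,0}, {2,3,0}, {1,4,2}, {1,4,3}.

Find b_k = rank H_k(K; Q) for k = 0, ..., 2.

b_0 = 1, b_1 = 0, b_2 = 1.

Take the total order 0 < 1 < 2 < 3 < 4 on the vertex set. Then K (dimension 2) consists of the simplices:

  0-simplices (5): [0], [1], [2], [3], [4]
  1-simplices (9): [0,2], [0,3], [0,4], [1,2], [1,3], [1,4], [2,3], [2,4], [3,4]
  2-simplices (6): [0,2,3], [0,2,4], [0,3,4], [1,2,3], [1,2,4], [1,3,4]

so the chain groups are C_0 ≅ Z^5, C_1 ≅ Z^9, C_2 ≅ Z^6.

The boundary map ∂_1: C_1 → C_0 sends each edge [p,q] (with p < q) to q − p.
The resulting 5×9 matrix has rank 4, and its Smith normal form has invariant factors (1,1,1,1).

Boundary ∂_2: C_2 → C_1 acts by ∂[p,q,r] = [q,r] − [p,r] + [p,q]. For instance
  ∂[0,2,4] = [2,4] − [0,4] + [0,2],
  ∂[0,3,4] = [3,4] − [0,4] + [0,3].
The resulting 9×6 matrix has rank 5, and its Smith normal form has invariant factors (1,1,1,1,1).

From H_k ≅ ker(∂_k) / im(∂_{k+1}) we obtain:

  H_0: rank C_0 − rank ∂_1 = 5 − 4 = 1, and the invariant factors of ∂_1 are all 1, so H_0 ≅ Z.
  H_1: rank ker ∂_1 − rank ∂_2 = (9 − 4) − 5 = 0, and the invariant factors of ∂_2 are all 1, so H_1 ≅ 0.
  H_2: rank ker ∂_2 − rank ∂_3 = (6 − 5) − 0 = 1, and there is no ∂_3, so H_2 ≅ Z.

Hence the Betti numbers are b_0 = 1, b_1 = 0, b_2 = 1.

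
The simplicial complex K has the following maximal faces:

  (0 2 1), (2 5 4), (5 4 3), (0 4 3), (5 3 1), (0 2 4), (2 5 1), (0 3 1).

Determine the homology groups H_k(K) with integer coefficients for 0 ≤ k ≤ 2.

K has 6 vertices, 12 edges, 8 triangles.
rank ∂_0 = 0, rank ∂_1 = 5 ⇒ b_0 = 6 − 0 − 5 = 1; all invariant factors of ∂_1 are 1 so no torsion. So H_0 = Z.
rank ∂_1 = 5, rank ∂_2 = 7 ⇒ b_1 = 12 − 5 − 7 = 0; all invariant factors of ∂_2 are 1 so no torsion. So H_1 = 0.
rank ∂_2 = 7, rank ∂_3 = 0 ⇒ b_2 = 8 − 7 − 0 = 1. So H_2 = Z.

H_0 ≅ Z,  H_1 = 0,  H_2 ≅ Z.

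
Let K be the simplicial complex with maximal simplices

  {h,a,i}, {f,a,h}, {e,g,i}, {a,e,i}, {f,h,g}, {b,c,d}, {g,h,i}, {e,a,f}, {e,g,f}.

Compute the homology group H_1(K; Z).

Fix the vertex order a < b < c < d < e < f < g < h < i and write every simplex with vertices in increasing order. Then dim K = 2 and the simplices of K are:

  0-simplices (9): a, b, c, d, e, f, g, h, i
  1-simplices (15): ae, af, ah, ai, bc, bd, cd, ef, eg, ei, fg, fh, gh, gi, hi
  2-simplices (9): aef, aei, afh, ahi, bcd, efg, egi, fgh, ghi

giving chain groups C_0 ≅ Z^9, C_1 ≅ Z^15, C_2 ≅ Z^9.

Boundary ∂_1: C_1 → C_0 maps an edge to its endpoints' difference, ∂[p,q] = q − p. For instance
  ∂gi = i − g.
The resulting 9×15 matrix has rank 7, and its Smith normal form has invariant factors (1,1,1,1,1,1,1).

The boundary map ∂_2: C_2 → C_1 maps a triangle to the signed sum of its edges. For instance
  ∂ahi = hi − ai + ah,
  ∂efg = fg − eg + ef.
This gives a 15×9 integer matrix of rank 8; reducing to Smith normal form yields diagonal entries (1,1,1,1,1,1,1,1).

Reading off H_k = ker ∂_k / im ∂_{k+1}:

  H_1: rank ker ∂_1 − rank ∂_2 = (15 − 7) − 8 = 0, and the invariant factors of ∂_2 are all 1, so H_1 = 0.

H_1 = 0.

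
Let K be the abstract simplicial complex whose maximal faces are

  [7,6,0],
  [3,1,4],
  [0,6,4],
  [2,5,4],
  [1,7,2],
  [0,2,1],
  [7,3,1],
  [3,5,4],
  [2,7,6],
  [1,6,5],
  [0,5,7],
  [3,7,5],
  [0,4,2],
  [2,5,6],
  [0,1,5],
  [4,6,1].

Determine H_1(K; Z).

H_1 ≅ Z^2.

We work with the vertex ordering 0 < 1 < 2 < 3 < 4 < 5 < 6 < 7. The simplices of K, each written with vertices in increasing order, are:

  0-simplices (8): [0], [1], [2], [3], [4], [5], [6], [7]
  1-simplices (24): (24 of them)
  2-simplices (16): [0,1,2], [0,1,5], [0,2,4], [0,4,6], [0,5,7], [0,6,7], [1,2,7], [1,3,4], [1,3,7], [1,4,6], [1,5,6], [2,4,5], [2,5,6], [2,6,7], [3,4,5], [3,5,7]

giving chain groups C_0 ≅ Z^8, C_1 ≅ Z^24, C_2 ≅ Z^16.

Boundary ∂_1: C_1 → C_0 is given by ∂[p,q] = [q] − [p].
The resulting 8×24 matrix has rank 7, and its Smith normal form has invariant factors (1,1,1,1,1,1,1).

Boundary ∂_2: C_2 → C_1 maps a triangle to the signed sum of its edges. For instance
  ∂[1,3,7] = [3,7] − [1,7] + [1,3],
  ∂[2,4,5] = [4,5] − [2,5] + [2,4].
This gives a 24×16 integer matrix of rank 15; reducing to Smith normal form yields diagonal entries (1,1,1,1,1,1,1,1,1,1,1,1,1,1,1).

Reading off H_k = ker ∂_k / im ∂_{k+1}:

  H_1: rank ker ∂_1 − rank ∂_2 = (24 − 7) − 15 = 2, and the invariant factors of ∂_2 are all 1, so H_1 = Z^2.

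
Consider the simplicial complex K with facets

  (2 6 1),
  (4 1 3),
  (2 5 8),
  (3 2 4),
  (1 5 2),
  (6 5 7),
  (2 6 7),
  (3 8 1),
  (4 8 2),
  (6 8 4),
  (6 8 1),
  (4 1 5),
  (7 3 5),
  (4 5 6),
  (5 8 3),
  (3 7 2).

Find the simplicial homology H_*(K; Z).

H_0 = Z,  H_1 = Z^2,  H_2 = Z.

Fix the vertex order 1 < 2 < 3 < 4 < 5 < 6 < 7 < 8 and write every simplex with vertices in increasing order. Then dim K = 2 and the simplices of K are:

  0-simplices (8): [1], [2], [3], [4], [5], [6], [7], [8]
  1-simplices (24): (24 of them)
  2-simplices (16): [1,2,5], [1,2,6], [1,3,4], [1,3,8], [1,4,5], [1,6,8], [2,3,4], [2,3,7], [2,4,8], [2,5,8], [2,6,7], [3,5,7], [3,5,8], [4,5,6], [4,6,8], [5,6,7]

Hence C_0 ≅ Z^8, C_1 ≅ Z^24, C_2 ≅ Z^16.

The boundary map ∂_1: C_1 → C_0 is given by ∂[p,q] = [q] − [p]. For instance
  ∂[2,4] = [4] − [2].
The 8×24 boundary matrix has rank 7 and Smith normal form diag(1,1,1,1,1,1,1).

Boundary ∂_2: C_2 → C_1 sends each 2-simplex [p,q,r] to [q,r] − [p,r] + [p,q]. For instance
  ∂[4,5,6] = [5,6] − [4,6] + [4,5],
  ∂[1,2,5] = [2,5] − [1,5] + [1,2].
This gives a 24×16 integer matrix of rank 15; reducing to Smith normal form yields diagonal entries (1,1,1,1,1,1,1,1,1,1,1,1,1,1,1).

From H_k ≅ ker(∂_k) / im(∂_{k+1}) we obtain:

  H_0: rank C_0 − rank ∂_1 = 8 − 7 = 1, and the invariant factors of ∂_1 are all 1, so H_0 ≅ Z.
  H_1: rank ker ∂_1 − rank ∂_2 = (24 − 7) − 15 = 2, and the invariant factors of ∂_2 are all 1, so H_1 ≅ Z^2.
  H_2: rank ker ∂_2 − rank ∂_3 = (16 − 15) − 0 = 1, and there is no ∂_3, so H_2 ≅ Z.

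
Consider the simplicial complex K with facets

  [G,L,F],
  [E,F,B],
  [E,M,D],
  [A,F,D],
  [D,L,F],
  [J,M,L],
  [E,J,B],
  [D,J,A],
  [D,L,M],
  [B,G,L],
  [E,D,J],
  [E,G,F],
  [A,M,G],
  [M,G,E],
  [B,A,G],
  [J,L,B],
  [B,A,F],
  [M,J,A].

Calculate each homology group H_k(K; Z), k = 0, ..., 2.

H_0 = Z,  H_1 = Z ⊕ Z/2,  H_2 = 0.

Fix the vertex order A < B < D < E < F < G < J < L < M and write every simplex with vertices in increasing order. Then dim K = 2 and the simplices of K are:

  0-simplices (9): A, B, D, E, F, G, J, L, M
  1-simplices (27): AB, AD, AF, AG, AJ, AM, BE, BF, BG, BJ, BL, DE, DF, DJ, DL, DM, EF, EG, EJ, EM, FG, FL, GL, GM, JL, JM, LM
  2-simplices (18): ABF, ABG, ADF, ADJ, AGM, AJM, BEF, BEJ, BGL, BJL, DEJ, DEM, DFL, DLM, EFG, EGM, FGL, JLM

giving chain groups C_0 ≅ Z^9, C_1 ≅ Z^27, C_2 ≅ Z^18.

Boundary ∂_1: C_1 → C_0 maps an edge to its endpoints' difference, ∂[p,q] = q − p.
The 9×27 boundary matrix has rank 8 and Smith normal form diag(1,1,1,1,1,1,1,1).

Boundary ∂_2: C_2 → C_1 acts by ∂[p,q,r] = [q,r] − [p,r] + [p,q]. For instance
  ∂ABF = BF − AF + AB,
  ∂ADJ = DJ − AJ + AD.
As a 27×18 matrix over Z this has rank 18, with invariant factors (1,1,1,1,1,1,1,1,1,1,1,1,1,1,1,1,1,2).

From H_k ≅ ker(∂_k) / im(∂_{k+1}) we obtain:

  H_0: rank C_0 − rank ∂_1 = 9 − 8 = 1, and the invariant factors of ∂_1 are all 1, so H_0 ≅ Z.
  H_1: rank ker ∂_1 − rank ∂_2 = (27 − 8) − 18 = 1, and ∂_2 has invariant factor 2 > 1, so H_1 ≅ Z ⊕ Z/2.
  H_2: rank ker ∂_2 − rank ∂_3 = (18 − 18) − 0 = 0, and there is no ∂_3, so H_2 ≅ 0.

As a check, the Euler characteristic is 9 − 27 + 18 = 0, which agrees with 1 − 1 + 0 = 0.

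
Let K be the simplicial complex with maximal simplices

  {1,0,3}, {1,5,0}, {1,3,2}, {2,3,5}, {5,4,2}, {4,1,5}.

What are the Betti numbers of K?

Fix the vertex order 0 < 1 < 2 < 3 < 4 < 5 and write every simplex with vertices in increasing order. Then dim K = 2 and the simplices of K are:

  0-simplices (6): [0], [1], [2], [3], [4], [5]
  1-simplices (12): [0,1], [0,3], [0,5], [1,2], [1,3], [1,4], [1,5], [2,3], [2,4], [2,5], [3,5], [4,5]
  2-simplices (6): [0,1,3], [0,1,5], [1,2,3], [1,4,5], [2,3,5], [2,4,5]

Hence C_0 ≅ Z^6, C_1 ≅ Z^12, C_2 ≅ Z^6.

Boundary ∂_1: C_1 → C_0 is given by ∂[p,q] = [q] − [p].
The 6×12 boundary matrix has rank 5 and Smith normal form diag(1,1,1,1,1).

Boundary ∂_2: C_2 → C_1 acts by ∂[p,q,r] = [q,r] − [p,r] + [p,q]. For instance
  ∂[0,1,3] = [1,3] − [0,3] + [0,1],
  ∂[1,2,3] = [2,3] − [1,3] + [1,2].
As a 12×6 matrix over Z this has rank 6, with invariant factors (1,1,1,1,1,1).

Computing H_k = (kernel of ∂_k) / (image of ∂_{k+1}):

  H_0: rank C_0 − rank ∂_1 = 6 − 5 = 1, and the invariant factors of ∂_1 are all 1, so H_0 = Z.
  H_1: rank ker ∂_1 − rank ∂_2 = (12 − 5) − 6 = 1, and the invariant factors of ∂_2 are all 1, so H_1 = Z.
  H_2: rank ker ∂_2 − rank ∂_3 = (6 − 6) − 0 = 0, and there is no ∂_3, so H_2 = 0.

Hence the Betti numbers are b_0 = 1, b_1 = 1, b_2 = 0.

b_0 = 1, b_1 = 1, b_2 = 0.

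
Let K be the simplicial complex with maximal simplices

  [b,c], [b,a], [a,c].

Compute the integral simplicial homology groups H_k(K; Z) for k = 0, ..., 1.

K has 3 vertices, 3 edges.
rank ∂_0 = 0, rank ∂_1 = 2 ⇒ b_0 = 3 − 0 − 2 = 1; all invariant factors of ∂_1 are 1 so no torsion. So H_0 = Z.
rank ∂_1 = 2, rank ∂_2 = 0 ⇒ b_1 = 3 − 2 − 0 = 1. So H_1 = Z.

H_0 ≅ Z,  H_1 ≅ Z.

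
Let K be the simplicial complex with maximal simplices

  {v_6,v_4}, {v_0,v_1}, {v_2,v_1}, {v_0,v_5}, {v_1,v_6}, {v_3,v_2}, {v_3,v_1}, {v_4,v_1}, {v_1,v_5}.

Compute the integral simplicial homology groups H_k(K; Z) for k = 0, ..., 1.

Fix the vertex order v_0 < v_1 < v_2 < v_3 < v_4 < v_5 < v_6 and write every simplex with vertices in increasing order. Then dim K = 1 and the simplices of K are:

  0-simplices (7): [v_0], [v_1], [v_2], [v_3], [v_4], [v_5], [v_6]
  1-simplices (9): [v_0,v_1], [v_0,v_5], [v_1,v_2], [v_1,v_3], [v_1,v_4], [v_1,v_5], [v_1,v_6], [v_2,v_3], [v_4,v_6]

so the chain groups are C_0 ≅ Z^7, C_1 ≅ Z^9.

The boundary map ∂_1: C_1 → C_0 is given by ∂[p,q] = [q] − [p].
This gives a 7×9 integer matrix of rank 6; reducing to Smith normal form yields diagonal entries (1,1,1,1,1,1).

From H_k ≅ ker(∂_k) / im(∂_{k+1}) we obtain:

  H_0: rank C_0 − rank ∂_1 = 7 − 6 = 1, and the invariant factors of ∂_1 are all 1, so H_0 ≅ Z.
  H_1: rank ker ∂_1 − rank ∂_2 = (9 − 6) − 0 = 3, and there is no ∂_2, so H_1 ≅ Z^3.

As a check, the Euler characteristic is 7 − 9 = -2, which agrees with 1 − 3 = -2.

H_0 = Z,  H_1 = Z^3.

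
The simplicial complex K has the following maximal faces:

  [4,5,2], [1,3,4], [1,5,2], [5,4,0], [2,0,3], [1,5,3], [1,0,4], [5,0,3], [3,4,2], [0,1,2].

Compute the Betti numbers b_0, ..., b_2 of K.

Take the total order 0 < 1 < 2 < 3 < 4 < 5 on the vertex set. Then K (dimension 2) consists of the simplices:

  0-simplices (6): [0], [1], [2], [3], [4], [5]
  1-simplices (15): [0,1], [0,2], [0,3], [0,4], [0,5], [1,2], [1,3], [1,4], [1,5], [2,3], [2,4], [2,5], [3,4], [3,5], [4,5]
  2-simplices (10): [0,1,2], [0,1,4], [0,2,3], [0,3,5], [0,4,5], [1,2,5], [1,3,4], [1,3,5], [2,3,4], [2,4,5]

so the chain groups are C_0 ≅ Z^6, C_1 ≅ Z^15, C_2 ≅ Z^10.

Boundary ∂_1: C_1 → C_0 sends each edge [p,q] (with p < q) to q − p. For instance
  ∂[1,2] = [2] − [1].
This gives a 6×15 integer matrix of rank 5; reducing to Smith normal form yields diagonal entries (1,1,1,1,1).

∂_2: C_2 → C_1 acts by ∂[p,q,r] = [q,r] − [p,r] + [p,q]. For instance
  ∂[0,4,5] = [4,5] − [0,5] + [0,4],
  ∂[2,4,5] = [4,5] − [2,5] + [2,4].
As a 15×10 matrix over Z this has rank 10, with invariant factors (1,1,1,1,1,1,1,1,1,2).

Reading off H_k = ker ∂_k / im ∂_{k+1}:

  H_0: rank C_0 − rank ∂_1 = 6 − 5 = 1, and the invariant factors of ∂_1 are all 1, so H_0 = Z.
  H_1: rank ker ∂_1 − rank ∂_2 = (15 − 5) − 10 = 0, and ∂_2 has invariant factor 2 > 1, so H_1 = Z/2.
  H_2: rank ker ∂_2 − rank ∂_3 = (10 − 10) − 0 = 0, and there is no ∂_3, so H_2 = 0.

Hence the Betti numbers are b_0 = 1, b_1 = 0, b_2 = 0.

b_0 = 1, b_1 = 0, b_2 = 0.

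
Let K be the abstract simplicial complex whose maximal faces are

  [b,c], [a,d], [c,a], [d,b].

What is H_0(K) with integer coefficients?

Take the total order a < b < c < d on the vertex set. Then K (dimension 1) consists of the simplices:

  0-simplices (4): a, b, c, d
  1-simplices (4): ac, ad, bc, bd

so the chain groups are C_0 ≅ Z^4, C_1 ≅ Z^4.

∂_1: C_1 → C_0 is given by ∂[p,q] = [q] − [p].
The 4×4 boundary matrix has rank 3 and Smith normal form diag(1,1,1).

Now H_k = ker ∂_k / im ∂_{k+1}, so:

  H_0: rank C_0 − rank ∂_1 = 4 − 3 = 1, and the invariant factors of ∂_1 are all 1, so H_0 = Z.

(K is a triangulation of the circle S^1.)

H_0 = Z.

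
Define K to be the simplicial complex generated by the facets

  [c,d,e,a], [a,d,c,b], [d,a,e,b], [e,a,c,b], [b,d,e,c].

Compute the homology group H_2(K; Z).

H_2 = 0.

We work with the vertex ordering a < b < c < d < e. The simplices of K, each written with vertices in increasing order, are:

  0-simplices (5): a, b, c, d, e
  1-simplices (10): ab, ac, ad, ae, bc, bd, be, cd, ce, de
  2-simplices (10): abc, abd, abe, acd, ace, ade, bcd, bce, bde, cde
  3-simplices (5): abcd, abce, abde, acde, bcde

Hence C_0 ≅ Z^5, C_1 ≅ Z^10, C_2 ≅ Z^10, C_3 ≅ Z^5.

Boundary ∂_1: C_1 → C_0 sends each edge [p,q] (with p < q) to q − p.
As a 5×10 matrix over Z this has rank 4, with invariant factors (1,1,1,1).

Boundary ∂_2: C_2 → C_1 maps a triangle to the signed sum of its edges. For instance
  ∂cde = de − ce + cd,
  ∂bde = de − be + bd.
The resulting 10×10 matrix has rank 6, and its Smith normal form has invariant factors (1,1,1,1,1,1).

Boundary ∂_3: C_3 → C_2 sends each 3-simplex σ to the alternating sum Σ_i (−1)^i (σ with its i-th vertex removed). For instance
  ∂abde = bde − ade + abe − abd,
  ∂bcde = cde − bde + bce − bcd.
As a 10×5 matrix over Z this has rank 4, with invariant factors (1,1,1,1).

Now H_k = ker ∂_k / im ∂_{k+1}, so:

  H_2: rank ker ∂_2 − rank ∂_3 = (10 − 6) − 4 = 0, and the invariant factors of ∂_3 are all 1, so H_2 = 0.

(K is a triangulation of the 3-sphere S^3.)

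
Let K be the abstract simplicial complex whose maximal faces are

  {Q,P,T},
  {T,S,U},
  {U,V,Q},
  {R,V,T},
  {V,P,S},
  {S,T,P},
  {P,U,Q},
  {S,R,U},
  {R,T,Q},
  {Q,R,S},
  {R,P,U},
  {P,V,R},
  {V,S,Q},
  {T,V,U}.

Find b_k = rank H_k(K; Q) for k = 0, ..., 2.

b_0 = 1, b_1 = 2, b_2 = 1.

Take the total order P < Q < R < S < T < U < V on the vertex set. Then K (dimension 2) consists of the simplices:

  0-simplices (7): P, Q, R, S, T, U, V
  1-simplices (21): PQ, PR, PS, PT, PU, PV, QR, QS, QT, QU, QV, RS, RT, RU, RV, ST, SU, SV, TU, TV, UV
  2-simplices (14): PQT, PQU, PRU, PRV, PST, PSV, QRS, QRT, QSV, QUV, RSU, RTV, STU, TUV

giving chain groups C_0 ≅ Z^7, C_1 ≅ Z^21, C_2 ≅ Z^14.

The boundary map ∂_1: C_1 → C_0 sends each edge [p,q] (with p < q) to q − p. For instance
  ∂PR = R − P.
This gives a 7×21 integer matrix of rank 6; reducing to Smith normal form yields diagonal entries (1,1,1,1,1,1).

Boundary ∂_2: C_2 → C_1 acts by ∂[p,q,r] = [q,r] − [p,r] + [p,q]. For instance
  ∂STU = TU − SU + ST,
  ∂QRS = RS − QS + QR.
As a 21×14 matrix over Z this has rank 13, with invariant factors (1,1,1,1,1,1,1,1,1,1,1,1,1).

From H_k ≅ ker(∂_k) / im(∂_{k+1}) we obtain:

  H_0: rank C_0 − rank ∂_1 = 7 − 6 = 1, and the invariant factors of ∂_1 are all 1, so H_0 ≅ Z.
  H_1: rank ker ∂_1 − rank ∂_2 = (21 − 6) − 13 = 2, and the invariant factors of ∂_2 are all 1, so H_1 ≅ Z^2.
  H_2: rank ker ∂_2 − rank ∂_3 = (14 − 13) − 0 = 1, and there is no ∂_3, so H_2 ≅ Z.

Hence the Betti numbers are b_0 = 1, b_1 = 2, b_2 = 1.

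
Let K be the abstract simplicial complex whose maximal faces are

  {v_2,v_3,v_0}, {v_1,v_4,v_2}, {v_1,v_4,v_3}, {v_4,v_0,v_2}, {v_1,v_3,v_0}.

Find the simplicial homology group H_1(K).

H_1 = Z.

We work with the vertex ordering v_0 < v_1 < v_2 < v_3 < v_4. The simplices of K, each written with vertices in increasing order, are:

  0-simplices (5): [v_0], [v_1], [v_2], [v_3], [v_4]
  1-simplices (10): [v_0,v_1], [v_0,v_2], [v_0,v_3], [v_0,v_4], [v_1,v_2], [v_1,v_3], [v_1,v_4], [v_2,v_3], [v_2,v_4], [v_3,v_4]
  2-simplices (5): [v_0,v_1,v_3], [v_0,v_2,v_3], [v_0,v_2,v_4], [v_1,v_2,v_4], [v_1,v_3,v_4]

so the chain groups are C_0 ≅ Z^5, C_1 ≅ Z^10, C_2 ≅ Z^5.

The boundary map ∂_1: C_1 → C_0 maps an edge to its endpoints' difference, ∂[p,q] = q − p.
The resulting 5×10 matrix has rank 4, and its Smith normal form has invariant factors (1,1,1,1).

∂_2: C_2 → C_1 maps a triangle to the signed sum of its edges. For instance
  ∂[v_1,v_3,v_4] = [v_3,v_4] − [v_1,v_4] + [v_1,v_3],
  ∂[v_0,v_2,v_4] = [v_2,v_4] − [v_0,v_4] + [v_0,v_2].
The resulting 10×5 matrix has rank 5, and its Smith normal form has invariant factors (1,1,1,1,1).

From H_k ≅ ker(∂_k) / im(∂_{k+1}) we obtain:

  H_1: rank ker ∂_1 − rank ∂_2 = (10 − 4) − 5 = 1, and the invariant factors of ∂_2 are all 1, so H_1 ≅ Z.

(K is a triangulation of the Möbius band.)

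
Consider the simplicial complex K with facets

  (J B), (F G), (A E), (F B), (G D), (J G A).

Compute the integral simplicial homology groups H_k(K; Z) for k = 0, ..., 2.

H_0 = Z,  H_1 = Z,  H_2 = 0.

K has 7 vertices, 8 edges, 1 triangle.
rank ∂_0 = 0, rank ∂_1 = 6 ⇒ b_0 = 7 − 0 − 6 = 1; all invariant factors of ∂_1 are 1 so no torsion. So H_0 = Z.
rank ∂_1 = 6, rank ∂_2 = 1 ⇒ b_1 = 8 − 6 − 1 = 1; all invariant factors of ∂_2 are 1 so no torsion. So H_1 = Z.
rank ∂_2 = 1, rank ∂_3 = 0 ⇒ b_2 = 1 − 1 − 0 = 0. So H_2 = 0.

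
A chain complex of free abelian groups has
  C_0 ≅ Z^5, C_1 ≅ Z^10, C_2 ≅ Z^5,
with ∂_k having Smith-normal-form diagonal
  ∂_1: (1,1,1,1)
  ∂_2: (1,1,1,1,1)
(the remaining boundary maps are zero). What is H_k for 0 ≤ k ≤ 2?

H_0: b_0 = 5 − 0 − 4 = 1; torsion from ∂_1 factors > 1: none. So H_0 = Z.
H_1: b_1 = 10 − 4 − 5 = 1; torsion from ∂_2 factors > 1: none. So H_1 = Z.
H_2: b_2 = 5 − 5 − 0 = 0; torsion from ∂_3 factors > 1: none. So H_2 = 0.

H_0 = Z,  H_1 = Z,  H_2 = 0.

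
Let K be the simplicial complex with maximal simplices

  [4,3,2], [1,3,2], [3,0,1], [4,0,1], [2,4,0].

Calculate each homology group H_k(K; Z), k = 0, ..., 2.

Order the vertices as 0 < 1 < 2 < 3 < 4. Listing each simplex with vertices in this order, K has dimension 2 with simplices:

  0-simplices (5): [0], [1], [2], [3], [4]
  1-simplices (10): [0,1], [0,2], [0,3], [0,4], [1,2], [1,3], [1,4], [2,3], [2,4], [3,4]
  2-simplices (5): [0,1,3], [0,1,4], [0,2,4], [1,2,3], [2,3,4]

so the chain groups are C_0 ≅ Z^5, C_1 ≅ Z^10, C_2 ≅ Z^5.

Boundary ∂_1: C_1 → C_0 is given by ∂[p,q] = [q] − [p]. For instance
  ∂[3,4] = [4] − [3].
The 5×10 boundary matrix has rank 4 and Smith normal form diag(1,1,1,1).

Boundary ∂_2: C_2 → C_1 acts by ∂[p,q,r] = [q,r] − [p,r] + [p,q]. For instance
  ∂[0,1,4] = [1,4] − [0,4] + [0,1],
  ∂[0,1,3] = [1,3] − [0,3] + [0,1].
This gives a 10×5 integer matrix of rank 5; reducing to Smith normal form yields diagonal entries (1,1,1,1,1).

Now H_k = ker ∂_k / im ∂_{k+1}, so:

  H_0: rank C_0 − rank ∂_1 = 5 − 4 = 1, and the invariant factors of ∂_1 are all 1, so H_0 ≅ Z.
  H_1: rank ker ∂_1 − rank ∂_2 = (10 − 4) − 5 = 1, and the invariant factors of ∂_2 are all 1, so H_1 ≅ Z.
  H_2: rank ker ∂_2 − rank ∂_3 = (5 − 5) − 0 = 0, and there is no ∂_3, so H_2 ≅ 0.

As a check, the Euler characteristic is 5 − 10 + 5 = 0, which agrees with 1 − 1 + 0 = 0.

H_0 ≅ Z,  H_1 ≅ Z,  H_2 = 0.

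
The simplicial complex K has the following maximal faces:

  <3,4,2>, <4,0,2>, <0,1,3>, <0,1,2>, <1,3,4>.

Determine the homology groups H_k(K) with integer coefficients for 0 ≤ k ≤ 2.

Take the total order 0 < 1 < 2 < 3 < 4 on the vertex set. Then K (dimension 2) consists of the simplices:

  0-simplices (5): [0], [1], [2], [3], [4]
  1-simplices (10): [0,1], [0,2], [0,3], [0,4], [1,2], [1,3], [1,4], [2,3], [2,4], [3,4]
  2-simplices (5): [0,1,2], [0,1,3], [0,2,4], [1,3,4], [2,3,4]

Hence C_0 ≅ Z^5, C_1 ≅ Z^10, C_2 ≅ Z^5.

Boundary ∂_1: C_1 → C_0 is given by ∂[p,q] = [q] − [p].
The 5×10 boundary matrix has rank 4 and Smith normal form diag(1,1,1,1).

∂_2: C_2 → C_1 acts by ∂[p,q,r] = [q,r] − [p,r] + [p,q]. For instance
  ∂[0,1,2] = [1,2] − [0,2] + [0,1],
  ∂[1,3,4] = [3,4] − [1,4] + [1,3].
As a 10×5 matrix over Z this has rank 5, with invariant factors (1,1,1,1,1).

Now H_k = ker ∂_k / im ∂_{k+1}, so:

  H_0: rank C_0 − rank ∂_1 = 5 − 4 = 1, and the invariant factors of ∂_1 are all 1, so H_0 ≅ Z.
  H_1: rank ker ∂_1 − rank ∂_2 = (10 − 4) − 5 = 1, and the invariant factors of ∂_2 are all 1, so H_1 ≅ Z.
  H_2: rank ker ∂_2 − rank ∂_3 = (5 − 5) − 0 = 0, and there is no ∂_3, so H_2 ≅ 0.

H_0 ≅ Z,  H_1 ≅ Z,  H_2 = 0.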